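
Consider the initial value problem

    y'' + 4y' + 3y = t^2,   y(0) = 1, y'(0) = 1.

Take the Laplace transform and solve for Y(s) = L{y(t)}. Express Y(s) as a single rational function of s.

Transform both sides with L{·}.
Using L{y''} = s^2 Y - s·y(0) - y'(0) and L{y'} = sY - y(0), with y(0) = 1, y'(0) = 1, the left side becomes (s^2 + 4*s + 3)Y - (s + 5).
The right side is L{t^2} = 2/s^3.
So (s^2 + 4*s + 3)Y = 2/s^3 + (s + 5).
Solve for Y(s) and write it as one ratio of polynomials.

Y(s) = (s^4 + 5*s^3 + 2)/(s^5 + 4*s^4 + 3*s^3)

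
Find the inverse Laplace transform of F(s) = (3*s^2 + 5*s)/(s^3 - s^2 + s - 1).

Factor the denominator: s^3 - s^2 + s - 1 = (s - 1)*(s^2 + 1).
Partial fraction decomposition gives [4/(s - 1)] + [-s/(s^2 + 1)] + [4/(s^2 + 1)].
Invert each term: 4/(s - 1) ↔ 4e^(t); -1·s/(s^2 + 1) ↔ -cos(t); 4·1/(s^2 + 1) ↔ 4sin(t).

4*exp(t) + 4*sin(t) - cos(t)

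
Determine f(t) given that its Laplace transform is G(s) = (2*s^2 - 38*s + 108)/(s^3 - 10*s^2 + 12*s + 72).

f(t) = -6*t*exp(6*t) - exp(6*t) + 3*exp(-2*t)

Factor the denominator: s^3 - 10*s^2 + 12*s + 72 = (s - 6)^2*(s + 2).
Partial fraction decomposition gives [-1/(s - 6)] + [-6/(s - 6)^2] + [3/(s + 2)].
Invert each term: -1/(s - 6) ↔ -e^(6t); -6/(s - 6)^2 ↔ -6t·e^(6t); 3/(s + 2) ↔ 3e^(-2t).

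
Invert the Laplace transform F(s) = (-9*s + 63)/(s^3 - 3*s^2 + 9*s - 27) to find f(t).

Factor the denominator: s^3 - 3*s^2 + 9*s - 27 = (s - 3)*(s^2 + 9).
Partial fraction decomposition gives [2/(s - 3)] + [-2*s/(s^2 + 9)] + [-15/(s^2 + 9)].
Invert each term: 2/(s - 3) ↔ 2e^(3t); -2·s/(s^2 + 9) ↔ -2cos(3t); -5·3/(s^2 + 9) ↔ -5sin(3t).

f(t) = 2*exp(3*t) - 5*sin(3*t) - 2*cos(3*t)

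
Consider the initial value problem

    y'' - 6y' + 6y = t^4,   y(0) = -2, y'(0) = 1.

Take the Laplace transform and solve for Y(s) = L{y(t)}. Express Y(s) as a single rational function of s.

Y(s) = (-2*s^6 + 13*s^5 + 24)/(s^7 - 6*s^6 + 6*s^5)

Transform both sides with L{·}.
Using L{y''} = s^2 Y - s·y(0) - y'(0) and L{y'} = sY - y(0), with y(0) = -2, y'(0) = 1, the left side becomes (s^2 - 6*s + 6)Y - (-2*s + 13).
The right side is L{t^4} = 24/s^5.
So (s^2 - 6*s + 6)Y = 24/s^5 + (-2*s + 13).
Solve for Y(s) and write it as one ratio of polynomials.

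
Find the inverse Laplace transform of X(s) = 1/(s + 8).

exp(-8*t)

Since L{e^(-8t)} = 1/(s + 8), the inverse is exp(-8*t).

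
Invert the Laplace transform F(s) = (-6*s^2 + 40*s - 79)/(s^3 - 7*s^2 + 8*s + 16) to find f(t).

f(t) = -3*t*exp(4*t) - exp(4*t) - 5*exp(-t)

Factor the denominator: s^3 - 7*s^2 + 8*s + 16 = (s - 4)^2*(s + 1).
Partial fraction decomposition gives [-1/(s - 4)] + [-3/(s - 4)^2] + [-5/(s + 1)].
Invert each term: -1/(s - 4) ↔ -e^(4t); -3/(s - 4)^2 ↔ -3t·e^(4t); -5/(s + 1) ↔ -5e^(-t).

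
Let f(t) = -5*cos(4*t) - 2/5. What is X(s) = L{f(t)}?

X(s) = -5*s/(s^2 + 16) - 2/(5*s)

By linearity of the Laplace transform, transform each term separately.
L{-2/5} = (-2/5)/s; (-5)·[L{cos(4t)} = s/(s^2 + 16)].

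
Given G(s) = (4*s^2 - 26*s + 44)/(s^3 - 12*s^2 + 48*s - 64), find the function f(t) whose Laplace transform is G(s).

Factor the denominator: s^3 - 12*s^2 + 48*s - 64 = (s - 4)^3.
Partial fraction decomposition gives [4/(s - 4)] + [6/(s - 4)^2] + [4/(s - 4)^3].
Invert each term: 4/(s - 4) ↔ 4e^(4t); 6/(s - 4)^2 ↔ 6t·e^(4t); 4/(s - 4)^3 ↔ (2)t^2·e^(4t).

f(t) = 2*t^2*exp(4*t) + 6*t*exp(4*t) + 4*exp(4*t)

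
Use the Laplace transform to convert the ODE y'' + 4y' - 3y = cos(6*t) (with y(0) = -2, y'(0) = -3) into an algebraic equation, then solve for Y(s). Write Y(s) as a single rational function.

Y(s) = (-2*s^3 - 11*s^2 - 71*s - 396)/(s^4 + 4*s^3 + 33*s^2 + 144*s - 108)

Transform both sides with L{·}.
The derivative rules (L{y''} = s^2 Y - s·y(0) - y'(0) and L{y'} = sY - y(0), with y(0) = -2, y'(0) = -3) turn the left side into (s^2 + 4*s - 3)Y - (-2*s - 11).
The right side is L{cos(6*t)} = s/(s^2 + 36).
So (s^2 + 4*s - 3)Y = s/(s^2 + 36) + (-2*s - 11).
Isolate Y and clear denominators.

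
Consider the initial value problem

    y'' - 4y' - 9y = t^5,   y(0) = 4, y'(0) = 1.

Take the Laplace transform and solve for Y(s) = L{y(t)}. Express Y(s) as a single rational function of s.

Apply the Laplace transform to the equation.
Using L{y''} = s^2 Y - s·y(0) - y'(0) and L{y'} = sY - y(0), with y(0) = 4, y'(0) = 1, the left side becomes (s^2 - 4*s - 9)Y - (4*s - 15).
The right side is L{t^5} = 120/s^6.
So (s^2 - 4*s - 9)Y = 120/s^6 + (4*s - 15).
Isolate Y and clear denominators.

Y(s) = (4*s^7 - 15*s^6 + 120)/(s^8 - 4*s^7 - 9*s^6)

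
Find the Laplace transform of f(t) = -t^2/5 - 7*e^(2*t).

-7/(s - 2) - 2/(5*s^3)

Apply the Laplace transform termwise.
(-1/5)·[L{t^2} = 2!/s^3 = 2/s^3]; (-7)·[L{e^(2t)} = 1/(s - 2)].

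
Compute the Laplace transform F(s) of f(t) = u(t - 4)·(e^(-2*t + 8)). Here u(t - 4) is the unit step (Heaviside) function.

By the second shifting theorem, L{u(t - c)·g(t - c)} = e^(-cs)·G(s) with c = 4 and G(s) = L{g(t)}.
L{e^(-2t)} = 1/(s + 2).

F(s) = exp(-4*s)/(s + 2)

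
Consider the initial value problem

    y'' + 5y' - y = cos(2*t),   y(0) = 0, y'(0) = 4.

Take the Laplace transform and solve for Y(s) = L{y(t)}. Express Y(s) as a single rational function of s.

Y(s) = (4*s^2 + s + 16)/(s^4 + 5*s^3 + 3*s^2 + 20*s - 4)

Transform both sides with L{·}.
Using L{y''} = s^2 Y - s·y(0) - y'(0) and L{y'} = sY - y(0), with y(0) = 0, y'(0) = 4, the left side becomes (s^2 + 5*s - 1)Y - (4).
The right side is L{cos(2*t)} = s/(s^2 + 4).
So (s^2 + 5*s - 1)Y = s/(s^2 + 4) + (4).
Solve for Y(s) and write it as one ratio of polynomials.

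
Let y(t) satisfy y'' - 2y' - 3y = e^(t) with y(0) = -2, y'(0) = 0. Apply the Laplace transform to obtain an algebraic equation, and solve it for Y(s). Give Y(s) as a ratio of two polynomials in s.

Laplace-transform each side.
Using L{y''} = s^2 Y - s·y(0) - y'(0) and L{y'} = sY - y(0), with y(0) = -2, y'(0) = 0, the left side becomes (s^2 - 2*s - 3)Y - (-2*s + 4).
The right side is L{e^(t)} = 1/(s - 1).
So (s^2 - 2*s - 3)Y = 1/(s - 1) + (-2*s + 4).
Divide through and combine into a single rational function.

Y(s) = (-2*s^2 + 6*s - 3)/(s^3 - 3*s^2 - s + 3)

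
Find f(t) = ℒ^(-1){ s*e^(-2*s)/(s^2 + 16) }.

f(t) = Heaviside(t - 2)*(cos(4*t - 8))

The factor e^(-2s) signals a time shift by c = 2 (second shifting theorem).
L{cos(4t)} = s/(s^2 + 16), so L^-1{s/(s^2 + 16)} = cos(4*t).
Hence the inverse is u(t - 2) times that function evaluated at t - 2.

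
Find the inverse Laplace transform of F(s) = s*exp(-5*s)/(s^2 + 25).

Heaviside(t - 5)*(cos(5*t - 25))

The factor e^(-5s) signals a time shift by c = 5 (second shifting theorem).
L{cos(5t)} = s/(s^2 + 25), so L^-1{s/(s^2 + 25)} = cos(5*t).
Hence the inverse is u(t - 5) times that function evaluated at t - 5.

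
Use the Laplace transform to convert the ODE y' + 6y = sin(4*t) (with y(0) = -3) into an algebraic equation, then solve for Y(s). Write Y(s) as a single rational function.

Transform both sides with L{·}.
Using L{y'} = sY - y(0) = sY - (-3), the left side becomes (s + 6)Y - (-3).
The right side is L{sin(4*t)} = 4/(s^2 + 16).
So (s + 6)Y = 4/(s^2 + 16) + (-3).
Divide through and combine into a single rational function.

Y(s) = (-3*s^2 - 44)/(s^3 + 6*s^2 + 16*s + 96)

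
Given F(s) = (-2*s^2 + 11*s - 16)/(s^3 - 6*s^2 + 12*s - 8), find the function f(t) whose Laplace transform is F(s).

Factor the denominator: s^3 - 6*s^2 + 12*s - 8 = (s - 2)^3.
Partial fraction decomposition gives [-2/(s - 2)] + [3/(s - 2)^2] + [-2/(s - 2)^3].
Invert each term: -2/(s - 2) ↔ -2e^(2t); 3/(s - 2)^2 ↔ 3t·e^(2t); -2/(s - 2)^3 ↔ (-1)t^2·e^(2t).

f(t) = -t^2*exp(2*t) + 3*t*exp(2*t) - 2*exp(2*t)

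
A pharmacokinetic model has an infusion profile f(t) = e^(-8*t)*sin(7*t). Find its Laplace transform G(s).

G(s) = 7/((s + 8)^2 + 49)

L{sin(7t)} = 7/(s^2 + 49).
By the first shifting theorem, multiplying by e^(-8t) replaces s with s + 8.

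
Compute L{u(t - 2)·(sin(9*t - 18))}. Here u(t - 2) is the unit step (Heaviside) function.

9*exp(-2*s)/(s^2 + 81)

By the second shifting theorem, L{u(t - c)·g(t - c)} = e^(-cs)·G(s) with c = 2 and G(s) = L{g(t)}.
L{sin(9t)} = 9/(s^2 + 81).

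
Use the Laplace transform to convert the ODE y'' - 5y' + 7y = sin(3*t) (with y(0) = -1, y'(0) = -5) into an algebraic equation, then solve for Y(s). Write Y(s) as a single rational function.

Laplace-transform each side.
The derivative rules (L{y''} = s^2 Y - s·y(0) - y'(0) and L{y'} = sY - y(0), with y(0) = -1, y'(0) = -5) turn the left side into (s^2 - 5*s + 7)Y - (-s).
The right side is L{sin(3*t)} = 3/(s^2 + 9).
So (s^2 - 5*s + 7)Y = 3/(s^2 + 9) + (-s).
Solve for Y(s) and write it as one ratio of polynomials.

Y(s) = (-s^3 - 9*s + 3)/(s^4 - 5*s^3 + 16*s^2 - 45*s + 63)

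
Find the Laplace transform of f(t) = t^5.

L{t^5} = 5!/s^6 = 120/s^6.

120/s^6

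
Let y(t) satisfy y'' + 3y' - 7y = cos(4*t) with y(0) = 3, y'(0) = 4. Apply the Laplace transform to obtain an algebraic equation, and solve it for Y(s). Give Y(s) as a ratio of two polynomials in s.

Laplace-transform each side.
The derivative rules (L{y''} = s^2 Y - s·y(0) - y'(0) and L{y'} = sY - y(0), with y(0) = 3, y'(0) = 4) turn the left side into (s^2 + 3*s - 7)Y - (3*s + 13).
The right side is L{cos(4*t)} = s/(s^2 + 16).
So (s^2 + 3*s - 7)Y = s/(s^2 + 16) + (3*s + 13).
Isolate Y and clear denominators.

Y(s) = (3*s^3 + 13*s^2 + 49*s + 208)/(s^4 + 3*s^3 + 9*s^2 + 48*s - 112)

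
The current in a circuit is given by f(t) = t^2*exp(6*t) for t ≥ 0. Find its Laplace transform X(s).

L{e^(6t)} = 1/(s - 6).
Then apply L{t^2·g(t)} = (-1)^2 d^2/ds^2[G(s)] with G(s) = 1/(s - 6):
differentiating 2 times and applying the sign gives 2/(s - 6)^3.

X(s) = 2/(s - 6)^3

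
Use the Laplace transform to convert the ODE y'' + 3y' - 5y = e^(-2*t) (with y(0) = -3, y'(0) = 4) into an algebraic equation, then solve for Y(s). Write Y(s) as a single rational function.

Laplace-transform each side.
Using L{y''} = s^2 Y - s·y(0) - y'(0) and L{y'} = sY - y(0), with y(0) = -3, y'(0) = 4, the left side becomes (s^2 + 3*s - 5)Y - (-3*s - 5).
The right side is L{e^(-2*t)} = 1/(s + 2).
So (s^2 + 3*s - 5)Y = 1/(s + 2) + (-3*s - 5).
Isolate Y and clear denominators.

Y(s) = (-3*s^2 - 11*s - 9)/(s^3 + 5*s^2 + s - 10)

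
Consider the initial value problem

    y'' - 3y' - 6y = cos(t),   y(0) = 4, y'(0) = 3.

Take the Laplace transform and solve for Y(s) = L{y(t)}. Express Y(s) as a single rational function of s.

Apply the Laplace transform to the equation.
Using L{y''} = s^2 Y - s·y(0) - y'(0) and L{y'} = sY - y(0), with y(0) = 4, y'(0) = 3, the left side becomes (s^2 - 3*s - 6)Y - (4*s - 9).
The right side is L{cos(t)} = s/(s^2 + 1).
So (s^2 - 3*s - 6)Y = s/(s^2 + 1) + (4*s - 9).
Isolate Y and clear denominators.

Y(s) = (4*s^3 - 9*s^2 + 5*s - 9)/(s^4 - 3*s^3 - 5*s^2 - 3*s - 6)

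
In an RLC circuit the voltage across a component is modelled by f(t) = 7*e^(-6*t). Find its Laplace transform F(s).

L{7} = 7/s.
By the first shifting theorem, multiplying by e^(-6t) replaces s with s + 6.

F(s) = 7/(s + 6)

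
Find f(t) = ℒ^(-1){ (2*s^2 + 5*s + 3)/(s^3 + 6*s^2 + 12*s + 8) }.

Factor the denominator: s^3 + 6*s^2 + 12*s + 8 = (s + 2)^3.
Partial fraction decomposition gives [2/(s + 2)] + [-3/(s + 2)^2] + [(s + 2)^(-3)].
Invert each term: 2/(s + 2) ↔ 2e^(-2t); -3/(s + 2)^2 ↔ -3t·e^(-2t); 1/(s + 2)^3 ↔ (1/2)t^2·e^(-2t).

f(t) = t^2*exp(-2*t)/2 - 3*t*exp(-2*t) + 2*exp(-2*t)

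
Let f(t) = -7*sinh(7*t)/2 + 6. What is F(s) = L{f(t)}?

F(s) = -49/(2*(s^2 - 49)) + 6/s

The transform is linear, so treat each term independently.
L{6} = 6/s; (-7/2)·[L{sinh(7t)} = 7/(s^2 - 49)].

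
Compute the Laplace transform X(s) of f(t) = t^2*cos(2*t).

L{cos(2t)} = s/(s^2 + 4).
Then apply L{t^2·g(t)} = (-1)^2 d^2/ds^2[G(s)] with G(s) = s/(s^2 + 4):
differentiating 2 times and applying the sign gives 2*s*(s^2 - 12)/(s^2 + 4)^3.

X(s) = 2*s*(s^2 - 12)/(s^2 + 4)^3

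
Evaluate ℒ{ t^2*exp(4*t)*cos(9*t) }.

2*(s - 4)*(s^2 - 8*s - 227)/(s^2 - 8*s + 97)^3

L{cos(9t)} = s/(s^2 + 81).
Multiplying by e^(4t) shifts s → s - 4, so L{exp(4*t)*cos(9*t)} = (s - 4)/((s - 4)^2 + 81).
Then apply L{t^2·g(t)} = (-1)^2 d^2/ds^2[G(s)] with G(s) = (s - 4)/((s - 4)^2 + 81):
differentiating 2 times and applying the sign gives 2*(s - 4)*(s^2 - 8*s - 227)/(s^2 - 8*s + 97)^3.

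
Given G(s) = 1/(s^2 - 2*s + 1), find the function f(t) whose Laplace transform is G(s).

f(t) = t*exp(t)

Rewrite the denominator: s^2 - 2*s + 1 = (s - 1)^2.
The form in (s - 1) signals a first-shifting-theorem factor e^(t).
Since L{t} = 1!/s^2 = 1/s^2, the inverse is t*e^(t).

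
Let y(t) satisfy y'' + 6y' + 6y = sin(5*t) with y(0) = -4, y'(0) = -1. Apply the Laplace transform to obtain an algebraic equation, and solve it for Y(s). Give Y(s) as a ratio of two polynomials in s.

Laplace-transform each side.
With L{y''} = s^2 Y - s·y(0) - y'(0) and L{y'} = sY - y(0), with y(0) = -4, y'(0) = -1: the LHS transforms to (s^2 + 6*s + 6)Y - (-4*s - 25).
The right side is L{sin(5*t)} = 5/(s^2 + 25).
So (s^2 + 6*s + 6)Y = 5/(s^2 + 25) + (-4*s - 25).
Divide through and combine into a single rational function.

Y(s) = (-4*s^3 - 25*s^2 - 100*s - 620)/(s^4 + 6*s^3 + 31*s^2 + 150*s + 150)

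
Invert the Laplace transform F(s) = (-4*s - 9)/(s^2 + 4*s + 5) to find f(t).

f(t) = -exp(-2*t)*sin(t) - 4*exp(-2*t)*cos(t)

Complete the square in the denominator: s^2 + 4*s + 5 = (s + 2)^2 + 1^2.
Split the numerator to match: -4*s - 9 = -4·(s + 2) - 1·1.
Invert each term: -4·(s + 2)/((s + 2)^2 + 1) ↔ -4e^(-2t)cos(t); -1·1/((s + 2)^2 + 1) ↔ -e^(-2t)sin(t).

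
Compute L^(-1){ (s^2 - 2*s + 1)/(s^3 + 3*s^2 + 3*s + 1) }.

2*t^2*exp(-t) - 4*t*exp(-t) + exp(-t)

Factor the denominator: s^3 + 3*s^2 + 3*s + 1 = (s + 1)^3.
Partial fraction decomposition gives [1/(s + 1)] + [-4/(s + 1)^2] + [4/(s + 1)^3].
Invert each term: 1/(s + 1) ↔ e^(-t); -4/(s + 1)^2 ↔ -4t·e^(-t); 4/(s + 1)^3 ↔ (2)t^2·e^(-t).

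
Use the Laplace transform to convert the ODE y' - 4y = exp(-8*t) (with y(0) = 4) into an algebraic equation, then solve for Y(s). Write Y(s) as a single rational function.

Y(s) = (4*s + 33)/(s^2 + 4*s - 32)

Transform both sides with L{·}.
Using L{y'} = sY - y(0) = sY - 4, the left side becomes (s - 4)Y - (4).
The right side is L{exp(-8*t)} = 1/(s + 8).
So (s - 4)Y = 1/(s + 8) + (4).
Divide through and combine into a single rational function.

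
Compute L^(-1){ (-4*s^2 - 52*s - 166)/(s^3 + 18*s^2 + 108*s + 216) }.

t^2*exp(-6*t) - 4*t*exp(-6*t) - 4*exp(-6*t)

Factor the denominator: s^3 + 18*s^2 + 108*s + 216 = (s + 6)^3.
Partial fraction decomposition gives [-4/(s + 6)] + [-4/(s + 6)^2] + [2/(s + 6)^3].
Invert each term: -4/(s + 6) ↔ -4e^(-6t); -4/(s + 6)^2 ↔ -4t·e^(-6t); 2/(s + 6)^3 ↔ (1)t^2·e^(-6t).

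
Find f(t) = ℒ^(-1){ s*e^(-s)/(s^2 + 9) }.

f(t) = Heaviside(t - 1)*(cos(3*t - 3))

The factor e^(-s) signals a time shift by c = 1 (second shifting theorem).
L{cos(3t)} = s/(s^2 + 9), so L^-1{s/(s^2 + 9)} = cos(3*t).
Hence the inverse is u(t - 1) times that function evaluated at t - 1.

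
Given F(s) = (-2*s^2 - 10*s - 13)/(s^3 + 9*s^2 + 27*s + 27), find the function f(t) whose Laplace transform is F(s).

Factor the denominator: s^3 + 9*s^2 + 27*s + 27 = (s + 3)^3.
Partial fraction decomposition gives [-2/(s + 3)] + [2/(s + 3)^2] + [-1/(s + 3)^3].
Invert each term: -2/(s + 3) ↔ -2e^(-3t); 2/(s + 3)^2 ↔ 2t·e^(-3t); -1/(s + 3)^3 ↔ (-1/2)t^2·e^(-3t).

f(t) = -t^2*exp(-3*t)/2 + 2*t*exp(-3*t) - 2*exp(-3*t)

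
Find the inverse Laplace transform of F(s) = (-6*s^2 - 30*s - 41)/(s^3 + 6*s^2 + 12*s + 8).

-5*t^2*exp(-2*t)/2 - 6*t*exp(-2*t) - 6*exp(-2*t)

Factor the denominator: s^3 + 6*s^2 + 12*s + 8 = (s + 2)^3.
Partial fraction decomposition gives [-6/(s + 2)] + [-6/(s + 2)^2] + [-5/(s + 2)^3].
Invert each term: -6/(s + 2) ↔ -6e^(-2t); -6/(s + 2)^2 ↔ -6t·e^(-2t); -5/(s + 2)^3 ↔ (-5/2)t^2·e^(-2t).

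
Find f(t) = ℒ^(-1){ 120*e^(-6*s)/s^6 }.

The factor e^(-6s) signals a time shift by c = 6 (second shifting theorem).
L{t^5} = 5!/s^6 = 120/s^6, so L^-1{120/s^6} = t^5.
Hence the inverse is u(t - 6) times that function evaluated at t - 6.

f(t) = Heaviside(t - 6)*((t - 6)^5)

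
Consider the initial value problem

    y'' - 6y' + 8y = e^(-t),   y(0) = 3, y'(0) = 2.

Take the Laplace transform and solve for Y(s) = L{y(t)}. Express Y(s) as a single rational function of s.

Laplace-transform each side.
The derivative rules (L{y''} = s^2 Y - s·y(0) - y'(0) and L{y'} = sY - y(0), with y(0) = 3, y'(0) = 2) turn the left side into (s^2 - 6*s + 8)Y - (3*s - 16).
The right side is L{e^(-t)} = 1/(s + 1).
So (s^2 - 6*s + 8)Y = 1/(s + 1) + (3*s - 16).
Isolate Y and clear denominators.

Y(s) = (3*s^2 - 13*s - 15)/(s^3 - 5*s^2 + 2*s + 8)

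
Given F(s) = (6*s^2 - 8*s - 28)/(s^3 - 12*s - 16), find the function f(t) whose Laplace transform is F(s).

Factor the denominator: s^3 - 12*s - 16 = (s - 4)*(s + 2)^2.
Partial fraction decomposition gives [5/(s + 2)] + [-2/(s + 2)^2] + [1/(s - 4)].
Invert each term: 5/(s + 2) ↔ 5e^(-2t); -2/(s + 2)^2 ↔ -2t·e^(-2t); 1/(s - 4) ↔ e^(4t).

f(t) = -2*t*exp(-2*t) + exp(4*t) + 5*exp(-2*t)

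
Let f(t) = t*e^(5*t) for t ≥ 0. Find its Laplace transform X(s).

X(s) = (s - 5)^(-2)

L{e^(5t)} = 1/(s - 5).
Then apply L{t·g(t)} = -d/ds[G(s)] with G(s) = 1/(s - 5):
differentiating 1 time and applying the sign gives (s - 5)^(-2).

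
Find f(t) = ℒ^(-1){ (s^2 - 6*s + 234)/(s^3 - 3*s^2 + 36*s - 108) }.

f(t) = 5*exp(3*t) - 3*sin(6*t) - 4*cos(6*t)

Factor the denominator: s^3 - 3*s^2 + 36*s - 108 = (s - 3)*(s^2 + 36).
Partial fraction decomposition gives [5/(s - 3)] + [-4*s/(s^2 + 36)] + [-18/(s^2 + 36)].
Invert each term: 5/(s - 3) ↔ 5e^(3t); -4·s/(s^2 + 36) ↔ -4cos(6t); -3·6/(s^2 + 36) ↔ -3sin(6t).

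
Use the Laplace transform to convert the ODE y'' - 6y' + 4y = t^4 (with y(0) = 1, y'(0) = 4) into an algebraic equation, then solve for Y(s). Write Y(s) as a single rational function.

Y(s) = (s^6 - 2*s^5 + 24)/(s^7 - 6*s^6 + 4*s^5)

Transform both sides with L{·}.
With L{y''} = s^2 Y - s·y(0) - y'(0) and L{y'} = sY - y(0), with y(0) = 1, y'(0) = 4: the LHS transforms to (s^2 - 6*s + 4)Y - (s - 2).
The right side is L{t^4} = 24/s^5.
So (s^2 - 6*s + 4)Y = 24/s^5 + (s - 2).
Divide through and combine into a single rational function.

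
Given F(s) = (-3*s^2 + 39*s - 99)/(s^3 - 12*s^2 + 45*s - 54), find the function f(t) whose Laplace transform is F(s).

f(t) = 3*t*exp(3*t) + 3*exp(6*t) - 6*exp(3*t)

Factor the denominator: s^3 - 12*s^2 + 45*s - 54 = (s - 6)*(s - 3)^2.
Partial fraction decomposition gives [-6/(s - 3)] + [3/(s - 3)^2] + [3/(s - 6)].
Invert each term: -6/(s - 3) ↔ -6e^(3t); 3/(s - 3)^2 ↔ 3t·e^(3t); 3/(s - 6) ↔ 3e^(6t).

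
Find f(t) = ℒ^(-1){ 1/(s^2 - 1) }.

f(t) = sinh(t)

Since L{sinh(t)} = 1/(s^2 - 1), the inverse is sinh(t).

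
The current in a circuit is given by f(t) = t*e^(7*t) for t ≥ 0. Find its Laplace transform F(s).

L{e^(7t)} = 1/(s - 7).
Then apply L{t·g(t)} = -d/ds[G(s)] with G(s) = 1/(s - 7):
differentiating 1 time and applying the sign gives (s - 7)^(-2).

F(s) = (s - 7)^(-2)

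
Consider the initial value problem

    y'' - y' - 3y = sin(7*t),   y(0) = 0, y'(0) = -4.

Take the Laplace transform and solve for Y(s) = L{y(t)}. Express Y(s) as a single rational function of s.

Y(s) = (-4*s^2 - 189)/(s^4 - s^3 + 46*s^2 - 49*s - 147)

Take the Laplace transform of both sides.
The derivative rules (L{y''} = s^2 Y - s·y(0) - y'(0) and L{y'} = sY - y(0), with y(0) = 0, y'(0) = -4) turn the left side into (s^2 - s - 3)Y - (-4).
The right side is L{sin(7*t)} = 7/(s^2 + 49).
So (s^2 - s - 3)Y = 7/(s^2 + 49) + (-4).
Divide through and combine into a single rational function.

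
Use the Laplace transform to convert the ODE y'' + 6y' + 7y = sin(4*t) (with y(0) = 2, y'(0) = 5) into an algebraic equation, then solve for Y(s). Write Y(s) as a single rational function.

Transform both sides with L{·}.
The derivative rules (L{y''} = s^2 Y - s·y(0) - y'(0) and L{y'} = sY - y(0), with y(0) = 2, y'(0) = 5) turn the left side into (s^2 + 6*s + 7)Y - (2*s + 17).
The right side is L{sin(4*t)} = 4/(s^2 + 16).
So (s^2 + 6*s + 7)Y = 4/(s^2 + 16) + (2*s + 17).
Divide through and combine into a single rational function.

Y(s) = (2*s^3 + 17*s^2 + 32*s + 276)/(s^4 + 6*s^3 + 23*s^2 + 96*s + 112)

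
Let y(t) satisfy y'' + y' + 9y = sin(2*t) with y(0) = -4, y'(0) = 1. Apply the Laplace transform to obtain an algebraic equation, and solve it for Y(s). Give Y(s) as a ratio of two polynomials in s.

Laplace-transform each side.
With L{y''} = s^2 Y - s·y(0) - y'(0) and L{y'} = sY - y(0), with y(0) = -4, y'(0) = 1: the LHS transforms to (s^2 + s + 9)Y - (-4*s - 3).
The right side is L{sin(2*t)} = 2/(s^2 + 4).
So (s^2 + s + 9)Y = 2/(s^2 + 4) + (-4*s - 3).
Solve for Y(s) and write it as one ratio of polynomials.

Y(s) = (-4*s^3 - 3*s^2 - 16*s - 10)/(s^4 + s^3 + 13*s^2 + 4*s + 36)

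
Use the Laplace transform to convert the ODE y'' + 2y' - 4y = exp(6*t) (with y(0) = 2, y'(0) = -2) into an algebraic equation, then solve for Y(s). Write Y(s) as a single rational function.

Laplace-transform each side.
The derivative rules (L{y''} = s^2 Y - s·y(0) - y'(0) and L{y'} = sY - y(0), with y(0) = 2, y'(0) = -2) turn the left side into (s^2 + 2*s - 4)Y - (2*s + 2).
The right side is L{exp(6*t)} = 1/(s - 6).
So (s^2 + 2*s - 4)Y = 1/(s - 6) + (2*s + 2).
Solve for Y(s) and write it as one ratio of polynomials.

Y(s) = (2*s^2 - 10*s - 11)/(s^3 - 4*s^2 - 16*s + 24)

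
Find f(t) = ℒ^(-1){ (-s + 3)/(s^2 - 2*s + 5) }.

Complete the square in the denominator: s^2 - 2*s + 5 = (s - 1)^2 + 2^2.
Split the numerator to match: -s + 3 = -1·(s - 1) + 1·2.
Invert each term: -1·(s - 1)/((s - 1)^2 + 4) ↔ -e^(t)cos(2t); 1·2/((s - 1)^2 + 4) ↔ e^(t)sin(2t).

f(t) = exp(t)*sin(2*t) - exp(t)*cos(2*t)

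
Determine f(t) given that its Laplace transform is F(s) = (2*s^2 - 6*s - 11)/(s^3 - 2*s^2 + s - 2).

f(t) = -3*exp(2*t) + 4*sin(t) + 5*cos(t)

Factor the denominator: s^3 - 2*s^2 + s - 2 = (s - 2)*(s^2 + 1).
Partial fraction decomposition gives [-3/(s - 2)] + [5*s/(s^2 + 1)] + [4/(s^2 + 1)].
Invert each term: -3/(s - 2) ↔ -3e^(2t); 5·s/(s^2 + 1) ↔ 5cos(t); 4·1/(s^2 + 1) ↔ 4sin(t).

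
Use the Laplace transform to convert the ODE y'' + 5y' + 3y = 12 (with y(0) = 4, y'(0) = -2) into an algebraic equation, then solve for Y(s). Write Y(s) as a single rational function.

Take the Laplace transform of both sides.
With L{y''} = s^2 Y - s·y(0) - y'(0) and L{y'} = sY - y(0), with y(0) = 4, y'(0) = -2: the LHS transforms to (s^2 + 5*s + 3)Y - (4*s + 18).
The right side is L{12} = 12/s.
So (s^2 + 5*s + 3)Y = 12/s + (4*s + 18).
Solve for Y(s) and write it as one ratio of polynomials.

Y(s) = (4*s^2 + 18*s + 12)/(s^3 + 5*s^2 + 3*s)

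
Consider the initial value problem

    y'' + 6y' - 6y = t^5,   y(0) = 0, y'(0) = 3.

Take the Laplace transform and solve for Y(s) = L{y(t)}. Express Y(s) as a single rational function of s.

Y(s) = (3*s^6 + 120)/(s^8 + 6*s^7 - 6*s^6)

Take the Laplace transform of both sides.
With L{y''} = s^2 Y - s·y(0) - y'(0) and L{y'} = sY - y(0), with y(0) = 0, y'(0) = 3: the LHS transforms to (s^2 + 6*s - 6)Y - (3).
The right side is L{t^5} = 120/s^6.
So (s^2 + 6*s - 6)Y = 120/s^6 + (3).
Solve for Y(s) and write it as one ratio of polynomials.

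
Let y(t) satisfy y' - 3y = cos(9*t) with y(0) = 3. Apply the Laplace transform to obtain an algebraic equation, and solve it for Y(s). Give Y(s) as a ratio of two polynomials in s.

Y(s) = (3*s^2 + s + 243)/(s^3 - 3*s^2 + 81*s - 243)

Apply the Laplace transform to the equation.
Using L{y'} = sY - y(0) = sY - 3, the left side becomes (s - 3)Y - (3).
The right side is L{cos(9*t)} = s/(s^2 + 81).
So (s - 3)Y = s/(s^2 + 81) + (3).
Isolate Y and clear denominators.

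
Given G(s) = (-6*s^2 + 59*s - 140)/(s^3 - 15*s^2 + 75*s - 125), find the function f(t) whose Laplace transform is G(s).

f(t) = 5*t^2*exp(5*t)/2 - t*exp(5*t) - 6*exp(5*t)

Factor the denominator: s^3 - 15*s^2 + 75*s - 125 = (s - 5)^3.
Partial fraction decomposition gives [-6/(s - 5)] + [-1/(s - 5)^2] + [5/(s - 5)^3].
Invert each term: -6/(s - 5) ↔ -6e^(5t); -1/(s - 5)^2 ↔ -t·e^(5t); 5/(s - 5)^3 ↔ (5/2)t^2·e^(5t).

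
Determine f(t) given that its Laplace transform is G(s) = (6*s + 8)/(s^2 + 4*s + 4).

f(t) = -4*t*exp(-2*t) + 6*exp(-2*t)

Factor the denominator: s^2 + 4*s + 4 = (s + 2)^2.
Partial fraction decomposition gives [6/(s + 2)] + [-4/(s + 2)^2].
Invert each term: 6/(s + 2) ↔ 6e^(-2t); -4/(s + 2)^2 ↔ -4t·e^(-2t).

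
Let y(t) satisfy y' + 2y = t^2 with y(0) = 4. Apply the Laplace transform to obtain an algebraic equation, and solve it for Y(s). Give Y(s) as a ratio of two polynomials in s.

Y(s) = (4*s^3 + 2)/(s^4 + 2*s^3)

Transform both sides with L{·}.
Using L{y'} = sY - y(0) = sY - 4, the left side becomes (s + 2)Y - (4).
The right side is L{t^2} = 2/s^3.
So (s + 2)Y = 2/s^3 + (4).
Divide through and combine into a single rational function.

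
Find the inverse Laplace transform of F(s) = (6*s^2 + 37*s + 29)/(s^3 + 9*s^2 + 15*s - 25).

t*exp(-5*t) + 2*exp(t) + 4*exp(-5*t)

Factor the denominator: s^3 + 9*s^2 + 15*s - 25 = (s - 1)*(s + 5)^2.
Partial fraction decomposition gives [4/(s + 5)] + [(s + 5)^(-2)] + [2/(s - 1)].
Invert each term: 4/(s + 5) ↔ 4e^(-5t); 1/(s + 5)^2 ↔ t·e^(-5t); 2/(s - 1) ↔ 2e^(t).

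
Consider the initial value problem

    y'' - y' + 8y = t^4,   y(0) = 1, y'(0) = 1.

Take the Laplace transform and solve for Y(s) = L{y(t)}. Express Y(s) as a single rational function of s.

Laplace-transform each side.
With L{y''} = s^2 Y - s·y(0) - y'(0) and L{y'} = sY - y(0), with y(0) = 1, y'(0) = 1: the LHS transforms to (s^2 - s + 8)Y - (s).
The right side is L{t^4} = 24/s^5.
So (s^2 - s + 8)Y = 24/s^5 + (s).
Solve for Y(s) and write it as one ratio of polynomials.

Y(s) = (s^6 + 24)/(s^7 - s^6 + 8*s^5)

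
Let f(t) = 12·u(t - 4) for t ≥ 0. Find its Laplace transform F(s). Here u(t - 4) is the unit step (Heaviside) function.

F(s) = 12*exp(-4*s)/s

By the second shifting theorem, L{u(t - c)·g(t - c)} = e^(-cs)·G(s) with c = 4 and G(s) = L{g(t)}.
L{12} = 12/s.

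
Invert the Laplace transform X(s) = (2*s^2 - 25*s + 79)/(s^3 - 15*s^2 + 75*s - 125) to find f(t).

Factor the denominator: s^3 - 15*s^2 + 75*s - 125 = (s - 5)^3.
Partial fraction decomposition gives [2/(s - 5)] + [-5/(s - 5)^2] + [4/(s - 5)^3].
Invert each term: 2/(s - 5) ↔ 2e^(5t); -5/(s - 5)^2 ↔ -5t·e^(5t); 4/(s - 5)^3 ↔ (2)t^2·e^(5t).

f(t) = 2*t^2*exp(5*t) - 5*t*exp(5*t) + 2*exp(5*t)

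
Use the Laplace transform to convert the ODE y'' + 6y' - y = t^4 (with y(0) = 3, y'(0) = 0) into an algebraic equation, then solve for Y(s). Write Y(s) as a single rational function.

Apply the Laplace transform to the equation.
Using L{y''} = s^2 Y - s·y(0) - y'(0) and L{y'} = sY - y(0), with y(0) = 3, y'(0) = 0, the left side becomes (s^2 + 6*s - 1)Y - (3*s + 18).
The right side is L{t^4} = 24/s^5.
So (s^2 + 6*s - 1)Y = 24/s^5 + (3*s + 18).
Solve for Y(s) and write it as one ratio of polynomials.

Y(s) = (3*s^6 + 18*s^5 + 24)/(s^7 + 6*s^6 - s^5)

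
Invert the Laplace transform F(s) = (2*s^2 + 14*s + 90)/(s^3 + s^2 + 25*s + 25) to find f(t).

Factor the denominator: s^3 + s^2 + 25*s + 25 = (s + 1)*(s^2 + 25).
Partial fraction decomposition gives [3/(s + 1)] + [-s/(s^2 + 25)] + [15/(s^2 + 25)].
Invert each term: 3/(s + 1) ↔ 3e^(-t); -1·s/(s^2 + 25) ↔ -cos(5t); 3·5/(s^2 + 25) ↔ 3sin(5t).

f(t) = 3*sin(5*t) - cos(5*t) + 3*exp(-t)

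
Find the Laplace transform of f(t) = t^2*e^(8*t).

L{e^(8t)} = 1/(s - 8).
Then apply L{t^2·g(t)} = (-1)^2 d^2/ds^2[G(s)] with G(s) = 1/(s - 8):
differentiating 2 times and applying the sign gives 2/(s - 8)^3.

2/(s - 8)^3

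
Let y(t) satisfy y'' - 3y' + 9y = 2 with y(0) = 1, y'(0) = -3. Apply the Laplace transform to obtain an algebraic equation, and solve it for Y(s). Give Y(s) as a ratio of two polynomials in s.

Laplace-transform each side.
The derivative rules (L{y''} = s^2 Y - s·y(0) - y'(0) and L{y'} = sY - y(0), with y(0) = 1, y'(0) = -3) turn the left side into (s^2 - 3*s + 9)Y - (s - 6).
The right side is L{2} = 2/s.
So (s^2 - 3*s + 9)Y = 2/s + (s - 6).
Isolate Y and clear denominators.

Y(s) = (s^2 - 6*s + 2)/(s^3 - 3*s^2 + 9*s)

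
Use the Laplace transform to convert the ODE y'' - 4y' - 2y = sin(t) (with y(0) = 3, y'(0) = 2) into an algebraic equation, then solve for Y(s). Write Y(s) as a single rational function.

Y(s) = (3*s^3 - 10*s^2 + 3*s - 9)/(s^4 - 4*s^3 - s^2 - 4*s - 2)

Laplace-transform each side.
Using L{y''} = s^2 Y - s·y(0) - y'(0) and L{y'} = sY - y(0), with y(0) = 3, y'(0) = 2, the left side becomes (s^2 - 4*s - 2)Y - (3*s - 10).
The right side is L{sin(t)} = 1/(s^2 + 1).
So (s^2 - 4*s - 2)Y = 1/(s^2 + 1) + (3*s - 10).
Solve for Y(s) and write it as one ratio of polynomials.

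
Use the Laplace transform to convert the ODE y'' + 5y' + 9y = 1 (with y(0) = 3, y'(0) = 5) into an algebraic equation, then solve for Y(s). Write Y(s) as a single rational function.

Apply the Laplace transform to the equation.
The derivative rules (L{y''} = s^2 Y - s·y(0) - y'(0) and L{y'} = sY - y(0), with y(0) = 3, y'(0) = 5) turn the left side into (s^2 + 5*s + 9)Y - (3*s + 20).
The right side is L{1} = 1/s.
So (s^2 + 5*s + 9)Y = 1/s + (3*s + 20).
Isolate Y and clear denominators.

Y(s) = (3*s^2 + 20*s + 1)/(s^3 + 5*s^2 + 9*s)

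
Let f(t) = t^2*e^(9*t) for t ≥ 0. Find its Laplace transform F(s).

L{e^(9t)} = 1/(s - 9).
Then apply L{t^2·g(t)} = (-1)^2 d^2/ds^2[G(s)] with G(s) = 1/(s - 9):
differentiating 2 times and applying the sign gives 2/(s - 9)^3.

F(s) = 2/(s - 9)^3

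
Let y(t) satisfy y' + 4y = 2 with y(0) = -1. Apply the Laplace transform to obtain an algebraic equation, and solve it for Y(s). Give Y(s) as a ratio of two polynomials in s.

Take the Laplace transform of both sides.
Using L{y'} = sY - y(0) = sY - (-1), the left side becomes (s + 4)Y - (-1).
The right side is L{2} = 2/s.
So (s + 4)Y = 2/s + (-1).
Divide through and combine into a single rational function.

Y(s) = (-s + 2)/(s^2 + 4*s)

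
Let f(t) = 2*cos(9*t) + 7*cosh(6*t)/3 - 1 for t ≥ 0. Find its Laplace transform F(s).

The transform is linear, so treat each term independently.
(2)·[L{cos(9t)} = s/(s^2 + 81)]; (7/3)·[L{cosh(6t)} = s/(s^2 - 36)]; L{-1} = -1/s.

F(s) = 2*s/(s^2 + 81) + 7*s/(3*(s^2 - 36)) - 1/s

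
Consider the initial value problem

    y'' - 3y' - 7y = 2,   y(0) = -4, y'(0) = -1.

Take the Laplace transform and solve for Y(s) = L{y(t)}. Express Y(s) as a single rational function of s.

Laplace-transform each side.
Using L{y''} = s^2 Y - s·y(0) - y'(0) and L{y'} = sY - y(0), with y(0) = -4, y'(0) = -1, the left side becomes (s^2 - 3*s - 7)Y - (-4*s + 11).
The right side is L{2} = 2/s.
So (s^2 - 3*s - 7)Y = 2/s + (-4*s + 11).
Solve for Y(s) and write it as one ratio of polynomials.

Y(s) = (-4*s^2 + 11*s + 2)/(s^3 - 3*s^2 - 7*s)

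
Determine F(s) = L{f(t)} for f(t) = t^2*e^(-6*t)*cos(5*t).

L{cos(5t)} = s/(s^2 + 25).
Multiplying by e^(-6t) shifts s → s + 6, so L{e^(-6*t)*cos(5*t)} = (s + 6)/((s + 6)^2 + 25).
Then apply L{t^2·g(t)} = (-1)^2 d^2/ds^2[G(s)] with G(s) = (s + 6)/((s + 6)^2 + 25):
differentiating 2 times and applying the sign gives 2*(s + 6)*(s^2 + 12*s - 39)/(s^2 + 12*s + 61)^3.

F(s) = 2*(s + 6)*(s^2 + 12*s - 39)/(s^2 + 12*s + 61)^3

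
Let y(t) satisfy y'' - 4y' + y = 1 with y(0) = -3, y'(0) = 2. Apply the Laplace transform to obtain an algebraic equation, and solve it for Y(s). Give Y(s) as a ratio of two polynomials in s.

Y(s) = (-3*s^2 + 14*s + 1)/(s^3 - 4*s^2 + s)

Laplace-transform each side.
Using L{y''} = s^2 Y - s·y(0) - y'(0) and L{y'} = sY - y(0), with y(0) = -3, y'(0) = 2, the left side becomes (s^2 - 4*s + 1)Y - (-3*s + 14).
The right side is L{1} = 1/s.
So (s^2 - 4*s + 1)Y = 1/s + (-3*s + 14).
Solve for Y(s) and write it as one ratio of polynomials.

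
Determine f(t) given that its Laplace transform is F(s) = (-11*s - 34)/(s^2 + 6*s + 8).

Factor the denominator: s^2 + 6*s + 8 = (s + 2)*(s + 4).
Partial fraction decomposition gives [-6/(s + 2)] + [-5/(s + 4)].
Invert each term: -6/(s + 2) ↔ -6e^(-2t); -5/(s + 4) ↔ -5e^(-4t).

f(t) = -6*exp(-2*t) - 5*exp(-4*t)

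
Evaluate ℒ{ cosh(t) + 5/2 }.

By linearity of the Laplace transform, transform each term separately.
L{cosh(t)} = s/(s^2 - 1); L{5/2} = (5/2)/s.

s/(s^2 - 1) + 5/(2*s)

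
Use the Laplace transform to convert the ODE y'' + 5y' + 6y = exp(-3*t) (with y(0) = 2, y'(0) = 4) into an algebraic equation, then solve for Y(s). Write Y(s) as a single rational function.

Take the Laplace transform of both sides.
With L{y''} = s^2 Y - s·y(0) - y'(0) and L{y'} = sY - y(0), with y(0) = 2, y'(0) = 4: the LHS transforms to (s^2 + 5*s + 6)Y - (2*s + 14).
The right side is L{exp(-3*t)} = 1/(s + 3).
So (s^2 + 5*s + 6)Y = 1/(s + 3) + (2*s + 14).
Divide through and combine into a single rational function.

Y(s) = (2*s^2 + 20*s + 43)/(s^3 + 8*s^2 + 21*s + 18)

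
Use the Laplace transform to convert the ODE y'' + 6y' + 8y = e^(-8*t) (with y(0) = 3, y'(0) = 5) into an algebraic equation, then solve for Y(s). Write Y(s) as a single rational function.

Y(s) = (3*s^2 + 47*s + 185)/(s^3 + 14*s^2 + 56*s + 64)

Take the Laplace transform of both sides.
The derivative rules (L{y''} = s^2 Y - s·y(0) - y'(0) and L{y'} = sY - y(0), with y(0) = 3, y'(0) = 5) turn the left side into (s^2 + 6*s + 8)Y - (3*s + 23).
The right side is L{e^(-8*t)} = 1/(s + 8).
So (s^2 + 6*s + 8)Y = 1/(s + 8) + (3*s + 23).
Solve for Y(s) and write it as one ratio of polynomials.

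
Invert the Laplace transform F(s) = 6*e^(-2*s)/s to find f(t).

The factor e^(-2s) signals a time shift by c = 2 (second shifting theorem).
L{6} = 6/s, so L^-1{6/s} = 6.
Hence the inverse is u(t - 2) times that function evaluated at t - 2.

f(t) = Heaviside(t - 2)*(6)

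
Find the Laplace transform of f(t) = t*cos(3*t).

(s - 3)*(s + 3)/(s^2 + 9)^2

L{cos(3t)} = s/(s^2 + 9).
Then apply L{t·g(t)} = -d/ds[H(s)] with H(s) = s/(s^2 + 9):
differentiating 1 time and applying the sign gives (s - 3)*(s + 3)/(s^2 + 9)^2.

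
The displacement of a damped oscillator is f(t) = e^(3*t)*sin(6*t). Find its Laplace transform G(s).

L{sin(6t)} = 6/(s^2 + 36).
By the first shifting theorem, multiplying by e^(3t) replaces s with s - 3.

G(s) = 6/((s - 3)^2 + 36)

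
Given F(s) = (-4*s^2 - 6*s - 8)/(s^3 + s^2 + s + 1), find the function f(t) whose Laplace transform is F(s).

f(t) = -5*sin(t) - cos(t) - 3*exp(-t)

Factor the denominator: s^3 + s^2 + s + 1 = (s + 1)*(s^2 + 1).
Partial fraction decomposition gives [-3/(s + 1)] + [-s/(s^2 + 1)] + [-5/(s^2 + 1)].
Invert each term: -3/(s + 1) ↔ -3e^(-t); -1·s/(s^2 + 1) ↔ -cos(t); -5·1/(s^2 + 1) ↔ -5sin(t).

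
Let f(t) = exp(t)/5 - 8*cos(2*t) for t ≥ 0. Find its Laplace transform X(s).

X(s) = -8*s/(s^2 + 4) + 1/(5*(s - 1))

By linearity of the Laplace transform, transform each term separately.
(-8)·[L{cos(2t)} = s/(s^2 + 4)]; (1/5)·[L{e^(t)} = 1/(s - 1)].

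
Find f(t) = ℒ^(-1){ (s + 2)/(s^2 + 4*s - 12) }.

Rewrite the denominator: s^2 + 4*s - 12 = (s + 2)^2 - 16.
The form in (s + 2) signals a first-shifting-theorem factor e^(-2t).
Since L{cosh(4t)} = s/(s^2 - 16), the inverse is exp(-2*t)*cosh(4*t).

f(t) = exp(-2*t)*cosh(4*t)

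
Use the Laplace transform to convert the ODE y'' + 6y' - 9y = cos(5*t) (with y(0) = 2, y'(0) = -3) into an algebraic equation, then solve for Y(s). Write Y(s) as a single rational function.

Y(s) = (2*s^3 + 9*s^2 + 51*s + 225)/(s^4 + 6*s^3 + 16*s^2 + 150*s - 225)

Transform both sides with L{·}.
Using L{y''} = s^2 Y - s·y(0) - y'(0) and L{y'} = sY - y(0), with y(0) = 2, y'(0) = -3, the left side becomes (s^2 + 6*s - 9)Y - (2*s + 9).
The right side is L{cos(5*t)} = s/(s^2 + 25).
So (s^2 + 6*s - 9)Y = s/(s^2 + 25) + (2*s + 9).
Divide through and combine into a single rational function.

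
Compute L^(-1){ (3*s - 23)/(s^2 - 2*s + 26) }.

Complete the square in the denominator: s^2 - 2*s + 26 = (s - 1)^2 + 5^2.
Split the numerator to match: 3*s - 23 = 3·(s - 1) - 4·5.
Invert each term: 3·(s - 1)/((s - 1)^2 + 25) ↔ 3e^(t)cos(5t); -4·5/((s - 1)^2 + 25) ↔ -4e^(t)sin(5t).

-4*exp(t)*sin(5*t) + 3*exp(t)*cos(5*t)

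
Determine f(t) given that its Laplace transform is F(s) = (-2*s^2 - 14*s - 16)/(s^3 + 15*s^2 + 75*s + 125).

f(t) = 2*t^2*exp(-5*t) + 6*t*exp(-5*t) - 2*exp(-5*t)

Factor the denominator: s^3 + 15*s^2 + 75*s + 125 = (s + 5)^3.
Partial fraction decomposition gives [-2/(s + 5)] + [6/(s + 5)^2] + [4/(s + 5)^3].
Invert each term: -2/(s + 5) ↔ -2e^(-5t); 6/(s + 5)^2 ↔ 6t·e^(-5t); 4/(s + 5)^3 ↔ (2)t^2·e^(-5t).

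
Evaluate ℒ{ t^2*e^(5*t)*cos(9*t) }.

L{cos(9t)} = s/(s^2 + 81).
Multiplying by e^(5t) shifts s → s - 5, so L{e^(5*t)*cos(9*t)} = (s - 5)/((s - 5)^2 + 81).
Then apply L{t^2·g(t)} = (-1)^2 d^2/ds^2[G(s)] with G(s) = (s - 5)/((s - 5)^2 + 81):
differentiating 2 times and applying the sign gives 2*(s - 5)*(s^2 - 10*s - 218)/(s^2 - 10*s + 106)^3.

2*(s - 5)*(s^2 - 10*s - 218)/(s^2 - 10*s + 106)^3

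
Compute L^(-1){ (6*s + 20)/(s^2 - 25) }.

Factor the denominator: s^2 - 25 = (s - 5)*(s + 5).
Partial fraction decomposition gives [5/(s - 5)] + [1/(s + 5)].
Invert each term: 5/(s - 5) ↔ 5e^(5t); 1/(s + 5) ↔ e^(-5t).

5*exp(5*t) + exp(-5*t)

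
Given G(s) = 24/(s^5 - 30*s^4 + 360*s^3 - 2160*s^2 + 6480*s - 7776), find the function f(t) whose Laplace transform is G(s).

Rewrite the denominator: s^5 - 30*s^4 + 360*s^3 - 2160*s^2 + 6480*s - 7776 = (s - 6)^5.
The form in (s - 6) signals a first-shifting-theorem factor e^(6t).
Since L{t^4} = 4!/s^5 = 24/s^5, the inverse is t^4*exp(6*t).

f(t) = t^4*exp(6*t)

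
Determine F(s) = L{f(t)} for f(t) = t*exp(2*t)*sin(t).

F(s) = 2*(s - 2)/(s^2 - 4*s + 5)^2

L{sin(t)} = 1/(s^2 + 1).
Multiplying by e^(2t) shifts s → s - 2, so L{exp(2*t)*sin(t)} = 1/((s - 2)^2 + 1).
Then apply L{t·g(t)} = -d/ds[G(s)] with G(s) = 1/((s - 2)^2 + 1):
differentiating 1 time and applying the sign gives 2*(s - 2)/(s^2 - 4*s + 5)^2.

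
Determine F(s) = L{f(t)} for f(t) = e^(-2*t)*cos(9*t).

F(s) = (s + 2)/((s + 2)^2 + 81)

L{cos(9t)} = s/(s^2 + 81).
By the first shifting theorem, multiplying by e^(-2t) replaces s with s + 2.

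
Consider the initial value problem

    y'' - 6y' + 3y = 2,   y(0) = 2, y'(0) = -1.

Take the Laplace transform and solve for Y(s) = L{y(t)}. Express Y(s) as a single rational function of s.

Apply the Laplace transform to the equation.
The derivative rules (L{y''} = s^2 Y - s·y(0) - y'(0) and L{y'} = sY - y(0), with y(0) = 2, y'(0) = -1) turn the left side into (s^2 - 6*s + 3)Y - (2*s - 13).
The right side is L{2} = 2/s.
So (s^2 - 6*s + 3)Y = 2/s + (2*s - 13).
Divide through and combine into a single rational function.

Y(s) = (2*s^2 - 13*s + 2)/(s^3 - 6*s^2 + 3*s)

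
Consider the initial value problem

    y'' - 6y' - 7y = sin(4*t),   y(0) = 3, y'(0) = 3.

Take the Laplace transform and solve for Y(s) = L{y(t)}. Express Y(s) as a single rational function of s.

Y(s) = (3*s^3 - 15*s^2 + 48*s - 236)/(s^4 - 6*s^3 + 9*s^2 - 96*s - 112)

Take the Laplace transform of both sides.
The derivative rules (L{y''} = s^2 Y - s·y(0) - y'(0) and L{y'} = sY - y(0), with y(0) = 3, y'(0) = 3) turn the left side into (s^2 - 6*s - 7)Y - (3*s - 15).
The right side is L{sin(4*t)} = 4/(s^2 + 16).
So (s^2 - 6*s - 7)Y = 4/(s^2 + 16) + (3*s - 15).
Isolate Y and clear denominators.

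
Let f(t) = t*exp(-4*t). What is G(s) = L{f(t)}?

G(s) = (s + 4)^(-2)

L{e^(-4t)} = 1/(s + 4).
Then apply L{t·g(t)} = -d/ds[H(s)] with H(s) = 1/(s + 4):
differentiating 1 time and applying the sign gives (s + 4)^(-2).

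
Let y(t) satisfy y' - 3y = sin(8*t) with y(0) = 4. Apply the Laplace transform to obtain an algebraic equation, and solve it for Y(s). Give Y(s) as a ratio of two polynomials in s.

Take the Laplace transform of both sides.
The derivative rules (L{y'} = sY - y(0) = sY - 4) turn the left side into (s - 3)Y - (4).
The right side is L{sin(8*t)} = 8/(s^2 + 64).
So (s - 3)Y = 8/(s^2 + 64) + (4).
Divide through and combine into a single rational function.

Y(s) = (4*s^2 + 264)/(s^3 - 3*s^2 + 64*s - 192)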